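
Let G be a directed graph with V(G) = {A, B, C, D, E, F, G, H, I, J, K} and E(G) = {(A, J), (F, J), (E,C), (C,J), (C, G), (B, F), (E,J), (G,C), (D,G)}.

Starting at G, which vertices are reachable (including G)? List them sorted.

Start at G.
Its neighbours: C.
Then their neighbours: J.
Nothing further is reachable.

C, G, J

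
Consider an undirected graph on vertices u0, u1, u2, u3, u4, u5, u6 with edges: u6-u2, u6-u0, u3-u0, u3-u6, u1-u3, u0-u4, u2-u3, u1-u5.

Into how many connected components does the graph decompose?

1

From u0: component {u0, u1, u2, u3, u4, u5, u6}.
That's 1 component.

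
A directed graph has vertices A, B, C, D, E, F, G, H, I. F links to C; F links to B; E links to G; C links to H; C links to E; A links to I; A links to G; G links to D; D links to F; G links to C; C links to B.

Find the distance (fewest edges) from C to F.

Distance 0: C.
Distance 1: B, E, H.
Distance 2: G.
Distance 3: D.
Distance 4: F — contains F.

4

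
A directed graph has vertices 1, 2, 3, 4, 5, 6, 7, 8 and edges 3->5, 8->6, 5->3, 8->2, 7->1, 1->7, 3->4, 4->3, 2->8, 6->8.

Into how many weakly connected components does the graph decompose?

3

From 1: component {1, 7}.
From 2: component {2, 6, 8}.
From 3: component {3, 4, 5}.
That's 3 components.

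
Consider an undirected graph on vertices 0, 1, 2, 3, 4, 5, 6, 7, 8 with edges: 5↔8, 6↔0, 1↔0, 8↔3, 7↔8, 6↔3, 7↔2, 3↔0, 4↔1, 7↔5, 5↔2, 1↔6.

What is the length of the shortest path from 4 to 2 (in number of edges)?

6

Distance 0: 4.
Distance 1: 1.
Distance 2: 0, 6.
Distance 3: 3.
Distance 4: 8.
Distance 5: 5, 7.
Distance 6: 2 — contains 2.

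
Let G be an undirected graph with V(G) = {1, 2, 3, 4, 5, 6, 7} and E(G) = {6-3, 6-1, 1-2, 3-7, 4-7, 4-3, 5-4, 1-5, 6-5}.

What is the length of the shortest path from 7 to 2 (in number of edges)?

4

Distance 0: 7.
Distance 1: 3, 4.
Distance 2: 5, 6.
Distance 3: 1.
Distance 4: 2 — contains 2.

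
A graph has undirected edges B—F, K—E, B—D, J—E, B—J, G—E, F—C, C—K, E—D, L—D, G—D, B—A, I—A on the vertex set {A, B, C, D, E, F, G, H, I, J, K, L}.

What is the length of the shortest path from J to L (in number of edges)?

Distance 0: J.
Distance 1: B, E.
Distance 2: A, D, F, G, K.
Distance 3: C, I, L — contains L.

3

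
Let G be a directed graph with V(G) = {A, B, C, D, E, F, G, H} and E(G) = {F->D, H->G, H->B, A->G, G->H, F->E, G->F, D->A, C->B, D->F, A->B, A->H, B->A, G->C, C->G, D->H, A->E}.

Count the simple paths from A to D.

2

A→G→F→D
A→H→G→F→D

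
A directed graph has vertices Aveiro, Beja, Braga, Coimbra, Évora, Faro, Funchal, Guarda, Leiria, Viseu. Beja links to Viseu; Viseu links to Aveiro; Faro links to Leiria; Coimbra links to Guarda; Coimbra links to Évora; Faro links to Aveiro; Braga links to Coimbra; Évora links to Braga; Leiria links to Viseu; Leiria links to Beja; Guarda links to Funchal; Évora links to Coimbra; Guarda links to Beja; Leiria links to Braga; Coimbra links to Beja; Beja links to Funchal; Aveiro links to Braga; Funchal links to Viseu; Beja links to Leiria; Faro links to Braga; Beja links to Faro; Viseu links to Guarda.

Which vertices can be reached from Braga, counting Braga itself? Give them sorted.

Start at Braga.
Its neighbours: Coimbra.
Then their neighbours: Beja, Évora, Guarda.
Then next layer: Faro, Funchal, Leiria, Viseu.
Then next layer: Aveiro.
Every vertex is now reached.

Aveiro, Beja, Braga, Coimbra, Évora, Faro, Funchal, Guarda, Leiria, Viseu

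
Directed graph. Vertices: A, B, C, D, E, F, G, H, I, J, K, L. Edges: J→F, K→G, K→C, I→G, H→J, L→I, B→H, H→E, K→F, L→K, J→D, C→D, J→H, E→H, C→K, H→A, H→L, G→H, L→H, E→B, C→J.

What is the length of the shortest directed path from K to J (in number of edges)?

2

Distance 0: K.
Distance 1: C, F, G.
Distance 2: D, H, J — contains J.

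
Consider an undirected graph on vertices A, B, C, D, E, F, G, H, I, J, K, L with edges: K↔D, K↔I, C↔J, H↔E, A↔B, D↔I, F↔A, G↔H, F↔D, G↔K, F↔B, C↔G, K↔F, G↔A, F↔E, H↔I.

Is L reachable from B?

Explore from B.
Distance 1: reach A, F.
Distance 2: reach D, E, G, K.
Distance 3: reach C, H, I.
Distance 4: reach J.
The search is exhausted without reaching L; it lies in a different component.

No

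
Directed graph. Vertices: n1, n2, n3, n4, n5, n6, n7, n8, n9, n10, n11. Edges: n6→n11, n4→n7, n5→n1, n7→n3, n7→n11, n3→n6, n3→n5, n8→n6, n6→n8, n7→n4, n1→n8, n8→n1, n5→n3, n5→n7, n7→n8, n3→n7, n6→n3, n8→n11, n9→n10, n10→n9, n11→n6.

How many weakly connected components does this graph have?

3

From n1: component {n1, n3, n4, n5, n6, n7, n8, n11}.
From n2: component {n2}.
From n9: component {n9, n10}.
That's 3 components.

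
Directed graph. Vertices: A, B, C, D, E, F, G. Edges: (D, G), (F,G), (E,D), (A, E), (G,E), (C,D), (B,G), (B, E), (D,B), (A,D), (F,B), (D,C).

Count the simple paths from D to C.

D→C

1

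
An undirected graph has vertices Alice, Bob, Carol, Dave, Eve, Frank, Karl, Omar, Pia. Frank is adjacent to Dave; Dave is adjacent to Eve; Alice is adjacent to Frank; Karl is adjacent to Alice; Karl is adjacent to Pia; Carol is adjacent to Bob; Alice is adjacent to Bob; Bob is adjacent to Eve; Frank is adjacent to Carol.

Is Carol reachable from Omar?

No

Omar has no edges, so nothing is reachable from it.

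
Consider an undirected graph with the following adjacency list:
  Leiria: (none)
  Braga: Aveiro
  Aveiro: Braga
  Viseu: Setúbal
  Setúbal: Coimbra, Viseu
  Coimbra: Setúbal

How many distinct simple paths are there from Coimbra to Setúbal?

1

Coimbra–Setúbal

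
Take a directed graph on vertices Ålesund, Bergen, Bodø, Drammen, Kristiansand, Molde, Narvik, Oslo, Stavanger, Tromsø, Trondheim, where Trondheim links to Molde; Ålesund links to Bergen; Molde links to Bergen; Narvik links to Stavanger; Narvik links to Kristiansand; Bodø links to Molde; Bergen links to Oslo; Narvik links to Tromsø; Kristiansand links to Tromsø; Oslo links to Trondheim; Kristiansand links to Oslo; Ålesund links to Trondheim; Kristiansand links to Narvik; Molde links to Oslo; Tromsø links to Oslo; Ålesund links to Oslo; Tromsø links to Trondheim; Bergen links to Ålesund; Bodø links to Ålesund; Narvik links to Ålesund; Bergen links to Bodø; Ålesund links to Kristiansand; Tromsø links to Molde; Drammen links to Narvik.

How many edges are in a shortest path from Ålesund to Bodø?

2

Distance 0: Ålesund.
Distance 1: Bergen, Kristiansand, Oslo, Trondheim.
Distance 2: Bodø, Molde, Narvik, Tromsø — contains Bodø.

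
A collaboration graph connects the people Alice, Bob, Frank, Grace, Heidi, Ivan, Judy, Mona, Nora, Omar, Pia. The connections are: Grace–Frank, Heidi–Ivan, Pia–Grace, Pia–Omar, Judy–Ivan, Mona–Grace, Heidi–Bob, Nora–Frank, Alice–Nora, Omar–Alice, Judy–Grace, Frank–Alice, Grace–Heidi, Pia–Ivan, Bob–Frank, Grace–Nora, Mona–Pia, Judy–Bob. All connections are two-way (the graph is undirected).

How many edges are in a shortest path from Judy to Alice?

3

Distance 0: Judy.
Distance 1: Bob, Grace, Ivan.
Distance 2: Frank, Heidi, Mona, Nora, Pia.
Distance 3: Alice, Omar — contains Alice.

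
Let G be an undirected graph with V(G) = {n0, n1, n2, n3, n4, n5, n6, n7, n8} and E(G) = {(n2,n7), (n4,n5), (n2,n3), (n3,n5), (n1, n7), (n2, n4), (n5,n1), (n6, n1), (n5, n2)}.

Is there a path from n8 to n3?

No

n8 has no edges, so nothing is reachable from it.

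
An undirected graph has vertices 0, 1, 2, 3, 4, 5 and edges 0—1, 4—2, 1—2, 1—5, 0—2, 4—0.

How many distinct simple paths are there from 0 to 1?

3

0–1
0–2–1
0–4–2–1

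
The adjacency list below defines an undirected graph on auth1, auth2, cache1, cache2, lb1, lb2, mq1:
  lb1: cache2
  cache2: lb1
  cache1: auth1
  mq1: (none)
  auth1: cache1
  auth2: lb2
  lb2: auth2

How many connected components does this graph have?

From auth1: component {auth1, cache1}.
From auth2: component {auth2, lb2}.
From cache2: component {cache2, lb1}.
From mq1: component {mq1}.
That's 4 components.

4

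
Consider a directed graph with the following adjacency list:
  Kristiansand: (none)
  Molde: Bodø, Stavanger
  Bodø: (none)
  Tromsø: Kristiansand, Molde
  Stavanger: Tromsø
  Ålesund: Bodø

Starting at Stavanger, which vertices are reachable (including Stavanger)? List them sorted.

Start at Stavanger.
Its neighbours: Tromsø.
Then their neighbours: Kristiansand, Molde.
Then next layer: Bodø.
Nothing further is reachable.

Bodø, Kristiansand, Molde, Stavanger, Tromsø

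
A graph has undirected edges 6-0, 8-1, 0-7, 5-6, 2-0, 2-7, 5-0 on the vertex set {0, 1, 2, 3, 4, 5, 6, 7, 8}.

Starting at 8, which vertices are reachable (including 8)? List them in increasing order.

Start at 8.
Its neighbours: 1.
Nothing further is reachable.

1, 8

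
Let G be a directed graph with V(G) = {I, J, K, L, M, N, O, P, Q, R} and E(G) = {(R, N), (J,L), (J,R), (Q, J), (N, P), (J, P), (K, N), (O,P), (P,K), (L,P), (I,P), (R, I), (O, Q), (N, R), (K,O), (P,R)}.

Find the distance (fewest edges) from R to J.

Distance 0: R.
Distance 1: I, N.
Distance 2: P.
Distance 3: K.
Distance 4: O.
Distance 5: Q.
Distance 6: J — contains J.

6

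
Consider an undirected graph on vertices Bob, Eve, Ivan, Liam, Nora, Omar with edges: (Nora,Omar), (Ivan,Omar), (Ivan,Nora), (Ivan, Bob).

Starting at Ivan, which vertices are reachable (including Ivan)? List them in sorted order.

Bob, Ivan, Nora, Omar

Start at Ivan.
Its neighbours: Bob, Nora, Omar.
Nothing further is reachable.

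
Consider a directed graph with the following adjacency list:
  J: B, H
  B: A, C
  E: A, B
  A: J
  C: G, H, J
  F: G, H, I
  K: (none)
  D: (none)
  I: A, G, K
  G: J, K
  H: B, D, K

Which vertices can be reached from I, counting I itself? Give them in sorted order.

Start at I.
Its neighbours: A, G, K.
Then their neighbours: J.
Then next layer: B, H.
Then next layer: C, D.
Nothing further is reachable.

A, B, C, D, G, H, I, J, K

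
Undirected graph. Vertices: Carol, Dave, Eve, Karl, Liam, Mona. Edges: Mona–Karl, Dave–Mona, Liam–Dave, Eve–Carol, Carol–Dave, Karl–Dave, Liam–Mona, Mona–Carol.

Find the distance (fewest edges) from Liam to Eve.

Distance 0: Liam.
Distance 1: Dave, Mona.
Distance 2: Carol, Karl.
Distance 3: Eve — contains Eve.

3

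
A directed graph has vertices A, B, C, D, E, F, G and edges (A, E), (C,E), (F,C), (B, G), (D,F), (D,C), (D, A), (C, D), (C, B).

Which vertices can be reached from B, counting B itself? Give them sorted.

Start at B.
Its neighbours: G.
Nothing further is reachable.

B, G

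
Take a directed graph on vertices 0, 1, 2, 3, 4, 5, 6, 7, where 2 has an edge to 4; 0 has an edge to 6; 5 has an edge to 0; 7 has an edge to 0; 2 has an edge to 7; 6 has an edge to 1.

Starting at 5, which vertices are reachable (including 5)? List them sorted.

Start at 5.
Its neighbours: 0.
Then their neighbours: 6.
Then next layer: 1.
Nothing further is reachable.

0, 1, 5, 6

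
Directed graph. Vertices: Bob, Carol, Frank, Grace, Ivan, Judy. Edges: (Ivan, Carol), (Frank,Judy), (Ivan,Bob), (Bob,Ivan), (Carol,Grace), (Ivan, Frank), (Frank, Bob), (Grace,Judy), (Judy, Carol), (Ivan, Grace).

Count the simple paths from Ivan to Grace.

Ivan→Carol→Grace
Ivan→Frank→Judy→Carol→Grace
Ivan→Grace

3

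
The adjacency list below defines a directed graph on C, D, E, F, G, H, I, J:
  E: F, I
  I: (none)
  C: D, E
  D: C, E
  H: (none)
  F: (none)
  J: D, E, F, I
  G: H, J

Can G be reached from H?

H has no outgoing edges, so nothing is reachable from it.

No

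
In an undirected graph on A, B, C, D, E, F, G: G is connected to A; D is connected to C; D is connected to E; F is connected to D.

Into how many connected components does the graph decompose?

3

From A: component {A, G}.
From B: component {B}.
From C: component {C, D, E, F}.
That's 3 components.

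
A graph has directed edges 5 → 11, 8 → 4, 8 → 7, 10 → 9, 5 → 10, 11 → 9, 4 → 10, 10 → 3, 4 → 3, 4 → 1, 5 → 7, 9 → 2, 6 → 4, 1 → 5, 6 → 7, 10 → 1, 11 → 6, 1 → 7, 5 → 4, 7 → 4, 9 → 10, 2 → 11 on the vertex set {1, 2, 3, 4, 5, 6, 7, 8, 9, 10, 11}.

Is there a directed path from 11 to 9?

Explore from 11.
Distance 1: reach 6, 9.
Found 9.

Yes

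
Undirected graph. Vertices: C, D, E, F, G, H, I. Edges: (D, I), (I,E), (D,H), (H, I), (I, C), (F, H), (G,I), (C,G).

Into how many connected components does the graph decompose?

From C: component {C, D, E, F, G, H, I}.
That's 1 component.

1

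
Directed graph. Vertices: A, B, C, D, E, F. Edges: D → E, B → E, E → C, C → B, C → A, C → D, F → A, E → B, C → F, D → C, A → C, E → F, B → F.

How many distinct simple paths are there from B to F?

B→E→C→F
B→E→F
B→F

3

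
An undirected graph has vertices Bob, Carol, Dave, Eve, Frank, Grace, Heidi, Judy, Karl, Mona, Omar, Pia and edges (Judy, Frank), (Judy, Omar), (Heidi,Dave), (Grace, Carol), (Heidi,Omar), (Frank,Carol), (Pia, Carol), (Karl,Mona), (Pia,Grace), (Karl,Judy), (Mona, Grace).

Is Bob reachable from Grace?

No

Explore from Grace.
Distance 1: reach Carol, Mona, Pia.
Distance 2: reach Frank, Karl.
Distance 3: reach Judy.
Distance 4: reach Omar.
Distance 5: reach Heidi.
Distance 6: reach Dave.
The search is exhausted without reaching Bob; it lies in a different component.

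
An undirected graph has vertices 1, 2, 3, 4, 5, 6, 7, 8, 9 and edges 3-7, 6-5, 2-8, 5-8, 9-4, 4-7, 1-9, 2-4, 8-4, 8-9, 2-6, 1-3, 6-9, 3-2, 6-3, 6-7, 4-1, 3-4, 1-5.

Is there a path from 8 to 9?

Explore from 8.
Distance 1: reach 2, 4, 5, 9.
Found 9.

Yes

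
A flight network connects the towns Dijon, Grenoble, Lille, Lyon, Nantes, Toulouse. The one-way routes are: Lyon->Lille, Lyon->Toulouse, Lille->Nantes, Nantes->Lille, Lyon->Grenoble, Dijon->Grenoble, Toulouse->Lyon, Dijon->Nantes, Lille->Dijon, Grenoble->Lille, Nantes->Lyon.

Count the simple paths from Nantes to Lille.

3

Nantes→Lille
Nantes→Lyon→Grenoble→Lille
Nantes→Lyon→Lille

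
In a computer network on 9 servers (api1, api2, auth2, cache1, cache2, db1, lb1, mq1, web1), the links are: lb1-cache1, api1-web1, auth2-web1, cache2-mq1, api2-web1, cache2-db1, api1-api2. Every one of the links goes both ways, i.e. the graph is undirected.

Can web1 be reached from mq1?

No

Explore from mq1.
Distance 1: reach cache2.
Distance 2: reach db1.
The search is exhausted without reaching web1; it lies in a different component.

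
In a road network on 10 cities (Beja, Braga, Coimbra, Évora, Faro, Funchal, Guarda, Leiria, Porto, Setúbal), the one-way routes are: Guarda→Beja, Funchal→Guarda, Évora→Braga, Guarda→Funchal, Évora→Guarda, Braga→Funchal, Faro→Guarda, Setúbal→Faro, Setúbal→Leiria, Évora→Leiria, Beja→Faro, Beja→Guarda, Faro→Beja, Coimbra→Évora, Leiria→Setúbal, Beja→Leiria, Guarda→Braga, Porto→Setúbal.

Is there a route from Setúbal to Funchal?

Explore from Setúbal.
Distance 1: reach Faro, Leiria.
Distance 2: reach Beja, Guarda.
Distance 3: reach Braga, Funchal.
Found Funchal.

Yes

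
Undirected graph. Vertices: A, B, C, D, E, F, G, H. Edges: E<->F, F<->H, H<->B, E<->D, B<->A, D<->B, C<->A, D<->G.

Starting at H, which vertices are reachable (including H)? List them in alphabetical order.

Start at H.
Its neighbours: B, F.
Then their neighbours: A, D, E.
Then next layer: C, G.
Every vertex is now reached.

A, B, C, D, E, F, G, H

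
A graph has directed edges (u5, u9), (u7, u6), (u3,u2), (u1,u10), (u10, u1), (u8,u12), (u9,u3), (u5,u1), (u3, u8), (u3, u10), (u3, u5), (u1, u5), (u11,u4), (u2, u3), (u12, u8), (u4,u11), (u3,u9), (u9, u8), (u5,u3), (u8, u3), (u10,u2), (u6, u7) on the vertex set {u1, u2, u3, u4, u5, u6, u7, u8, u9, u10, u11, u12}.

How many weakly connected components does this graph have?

From u1: component {u1, u2, u3, u5, u8, u9, u10, u12}.
From u4: component {u4, u11}.
From u6: component {u6, u7}.
That's 3 components.

3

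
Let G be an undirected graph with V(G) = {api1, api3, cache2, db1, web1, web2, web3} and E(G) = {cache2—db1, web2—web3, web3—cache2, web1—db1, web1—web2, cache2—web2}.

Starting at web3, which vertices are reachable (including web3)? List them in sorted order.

cache2, db1, web1, web2, web3

Start at web3.
Its neighbours: cache2, web2.
Then their neighbours: db1, web1.
Nothing further is reachable.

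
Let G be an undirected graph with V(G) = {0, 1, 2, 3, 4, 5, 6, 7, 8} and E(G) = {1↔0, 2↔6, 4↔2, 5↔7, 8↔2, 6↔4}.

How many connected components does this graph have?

4

From 0: component {0, 1}.
From 2: component {2, 4, 6, 8}.
From 3: component {3}.
From 5: component {5, 7}.
That's 4 components.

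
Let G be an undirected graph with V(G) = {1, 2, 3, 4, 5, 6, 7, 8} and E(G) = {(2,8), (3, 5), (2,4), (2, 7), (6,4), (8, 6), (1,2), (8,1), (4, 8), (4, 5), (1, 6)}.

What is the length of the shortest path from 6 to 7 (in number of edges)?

Distance 0: 6.
Distance 1: 1, 4, 8.
Distance 2: 2, 5.
Distance 3: 3, 7 — contains 7.

3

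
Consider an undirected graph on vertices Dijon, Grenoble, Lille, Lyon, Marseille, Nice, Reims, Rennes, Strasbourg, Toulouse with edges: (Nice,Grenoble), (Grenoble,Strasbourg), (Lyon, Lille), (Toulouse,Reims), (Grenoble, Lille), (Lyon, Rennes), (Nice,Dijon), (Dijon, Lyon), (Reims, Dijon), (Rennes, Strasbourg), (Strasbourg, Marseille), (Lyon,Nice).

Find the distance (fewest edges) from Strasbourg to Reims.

4

Distance 0: Strasbourg.
Distance 1: Grenoble, Marseille, Rennes.
Distance 2: Lille, Lyon, Nice.
Distance 3: Dijon.
Distance 4: Reims — contains Reims.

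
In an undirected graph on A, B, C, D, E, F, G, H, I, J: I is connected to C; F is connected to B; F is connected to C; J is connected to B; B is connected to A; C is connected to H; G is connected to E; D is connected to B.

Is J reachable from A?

Yes

Explore from A.
Distance 1: reach B.
Distance 2: reach D, F, J.
Found J.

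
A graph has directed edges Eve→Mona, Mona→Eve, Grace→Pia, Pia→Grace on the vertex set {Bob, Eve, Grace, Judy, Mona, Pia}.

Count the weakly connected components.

4

From Bob: component {Bob}.
From Eve: component {Eve, Mona}.
From Grace: component {Grace, Pia}.
From Judy: component {Judy}.
That's 4 components.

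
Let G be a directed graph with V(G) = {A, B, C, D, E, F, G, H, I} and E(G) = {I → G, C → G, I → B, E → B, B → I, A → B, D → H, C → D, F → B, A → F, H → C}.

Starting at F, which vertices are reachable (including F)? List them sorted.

Start at F.
Its neighbours: B.
Then their neighbours: I.
Then next layer: G.
Nothing further is reachable.

B, F, G, I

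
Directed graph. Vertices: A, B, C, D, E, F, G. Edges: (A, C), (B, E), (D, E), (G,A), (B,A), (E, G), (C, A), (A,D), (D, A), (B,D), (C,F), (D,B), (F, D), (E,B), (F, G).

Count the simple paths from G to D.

2

G→A→C→F→D
G→A→D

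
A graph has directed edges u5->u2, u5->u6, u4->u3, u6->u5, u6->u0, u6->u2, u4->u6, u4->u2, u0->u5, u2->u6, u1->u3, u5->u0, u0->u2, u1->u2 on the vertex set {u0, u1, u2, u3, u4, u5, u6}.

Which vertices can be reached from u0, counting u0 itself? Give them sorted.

Start at u0.
Its neighbours: u2, u5.
Then their neighbours: u6.
Nothing further is reachable.

u0, u2, u5, u6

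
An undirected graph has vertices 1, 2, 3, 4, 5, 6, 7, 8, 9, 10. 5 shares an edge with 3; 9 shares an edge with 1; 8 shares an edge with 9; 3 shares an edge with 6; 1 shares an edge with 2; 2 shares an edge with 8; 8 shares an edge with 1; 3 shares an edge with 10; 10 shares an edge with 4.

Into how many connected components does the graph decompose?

3

From 1: component {1, 2, 8, 9}.
From 3: component {3, 4, 5, 6, 10}.
From 7: component {7}.
That's 3 components.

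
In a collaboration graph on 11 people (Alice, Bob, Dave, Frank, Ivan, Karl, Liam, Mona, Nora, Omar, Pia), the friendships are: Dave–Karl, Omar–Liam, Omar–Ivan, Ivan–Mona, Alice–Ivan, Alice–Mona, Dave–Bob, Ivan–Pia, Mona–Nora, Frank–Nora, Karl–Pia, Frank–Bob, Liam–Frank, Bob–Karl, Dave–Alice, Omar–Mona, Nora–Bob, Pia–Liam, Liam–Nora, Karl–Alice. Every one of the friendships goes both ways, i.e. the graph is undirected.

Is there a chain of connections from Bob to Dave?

Yes

Explore from Bob.
Distance 1: reach Dave, Frank, Karl, Nora.
Found Dave.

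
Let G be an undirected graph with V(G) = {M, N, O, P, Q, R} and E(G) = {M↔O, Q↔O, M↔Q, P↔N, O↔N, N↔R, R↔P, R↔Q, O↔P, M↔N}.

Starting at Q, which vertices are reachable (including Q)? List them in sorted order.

M, N, O, P, Q, R

Start at Q.
Its neighbours: M, O, R.
Then their neighbours: N, P.
Every vertex is now reached.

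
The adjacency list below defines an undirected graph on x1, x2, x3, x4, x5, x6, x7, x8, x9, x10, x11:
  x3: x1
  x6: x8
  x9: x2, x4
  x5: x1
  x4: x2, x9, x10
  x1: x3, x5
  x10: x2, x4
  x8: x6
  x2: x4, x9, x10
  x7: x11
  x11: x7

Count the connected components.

4

From x1: component {x1, x3, x5}.
From x2: component {x2, x4, x9, x10}.
From x6: component {x6, x8}.
From x7: component {x7, x11}.
That's 4 components.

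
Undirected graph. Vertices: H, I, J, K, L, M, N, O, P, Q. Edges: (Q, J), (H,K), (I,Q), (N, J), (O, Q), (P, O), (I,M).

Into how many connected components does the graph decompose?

From H: component {H, K}.
From I: component {I, J, M, N, O, P, Q}.
From L: component {L}.
That's 3 components.

3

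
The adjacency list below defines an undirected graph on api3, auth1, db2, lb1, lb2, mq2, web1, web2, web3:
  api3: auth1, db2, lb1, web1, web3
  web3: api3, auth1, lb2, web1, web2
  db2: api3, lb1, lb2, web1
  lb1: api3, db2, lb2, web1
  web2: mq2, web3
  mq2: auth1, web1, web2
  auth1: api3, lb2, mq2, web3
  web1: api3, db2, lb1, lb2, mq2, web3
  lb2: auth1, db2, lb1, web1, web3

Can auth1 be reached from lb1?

Yes

Explore from lb1.
Distance 1: reach api3, db2, lb2, web1.
Distance 2: reach auth1, mq2, web3.
Found auth1.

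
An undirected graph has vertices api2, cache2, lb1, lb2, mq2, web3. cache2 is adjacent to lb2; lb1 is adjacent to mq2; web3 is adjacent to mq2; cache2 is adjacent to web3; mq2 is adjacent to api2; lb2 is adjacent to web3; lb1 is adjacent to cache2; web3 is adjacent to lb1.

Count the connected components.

1

From api2: component {api2, cache2, lb1, lb2, mq2, web3}.
That's 1 component.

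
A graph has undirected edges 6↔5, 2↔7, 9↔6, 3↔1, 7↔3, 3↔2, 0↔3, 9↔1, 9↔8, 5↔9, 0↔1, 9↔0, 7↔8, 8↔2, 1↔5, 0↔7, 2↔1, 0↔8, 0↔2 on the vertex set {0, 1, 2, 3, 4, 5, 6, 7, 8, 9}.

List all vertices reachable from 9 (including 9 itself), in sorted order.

0, 1, 2, 3, 5, 6, 7, 8, 9

Start at 9.
Its neighbours: 0, 1, 5, 6, 8.
Then their neighbours: 2, 3, 7.
Nothing further is reachable.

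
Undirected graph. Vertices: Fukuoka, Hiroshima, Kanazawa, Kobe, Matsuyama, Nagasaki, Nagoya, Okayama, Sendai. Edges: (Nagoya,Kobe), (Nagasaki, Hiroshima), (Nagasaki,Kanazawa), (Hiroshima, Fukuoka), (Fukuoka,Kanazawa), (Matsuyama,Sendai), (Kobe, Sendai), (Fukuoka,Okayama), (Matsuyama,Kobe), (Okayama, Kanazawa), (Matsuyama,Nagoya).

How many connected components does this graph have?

From Fukuoka: component {Fukuoka, Hiroshima, Kanazawa, Nagasaki, Okayama}.
From Kobe: component {Kobe, Matsuyama, Nagoya, Sendai}.
That's 2 components.

2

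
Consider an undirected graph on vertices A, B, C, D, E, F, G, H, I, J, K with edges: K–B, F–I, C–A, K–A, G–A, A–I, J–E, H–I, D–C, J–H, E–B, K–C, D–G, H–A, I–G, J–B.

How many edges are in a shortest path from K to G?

Distance 0: K.
Distance 1: A, B, C.
Distance 2: D, E, G, H, I, J — contains G.

2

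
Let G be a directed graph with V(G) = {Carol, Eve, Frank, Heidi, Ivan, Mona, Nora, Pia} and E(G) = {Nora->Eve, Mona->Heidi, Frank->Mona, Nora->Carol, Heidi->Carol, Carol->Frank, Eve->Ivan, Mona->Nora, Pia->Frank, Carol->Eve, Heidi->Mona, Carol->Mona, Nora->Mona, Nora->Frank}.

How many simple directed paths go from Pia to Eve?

Pia→Frank→Mona→Heidi→Carol→Eve
Pia→Frank→Mona→Nora→Carol→Eve
Pia→Frank→Mona→Nora→Eve

3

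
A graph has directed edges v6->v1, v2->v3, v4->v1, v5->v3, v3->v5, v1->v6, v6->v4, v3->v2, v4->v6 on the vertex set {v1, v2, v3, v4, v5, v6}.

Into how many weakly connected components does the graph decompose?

From v1: component {v1, v4, v6}.
From v2: component {v2, v3, v5}.
That's 2 components.

2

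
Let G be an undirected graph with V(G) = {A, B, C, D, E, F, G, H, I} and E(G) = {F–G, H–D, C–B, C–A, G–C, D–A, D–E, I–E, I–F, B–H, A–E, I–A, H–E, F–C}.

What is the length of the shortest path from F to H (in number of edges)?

Distance 0: F.
Distance 1: C, G, I.
Distance 2: A, B, E.
Distance 3: D, H — contains H.

3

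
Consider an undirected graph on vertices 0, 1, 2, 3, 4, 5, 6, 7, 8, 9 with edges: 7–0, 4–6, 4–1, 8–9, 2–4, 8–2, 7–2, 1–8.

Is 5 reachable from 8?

Explore from 8.
Distance 1: reach 1, 2, 9.
Distance 2: reach 4, 7.
Distance 3: reach 0, 6.
The search is exhausted without reaching 5; it lies in a different component.

No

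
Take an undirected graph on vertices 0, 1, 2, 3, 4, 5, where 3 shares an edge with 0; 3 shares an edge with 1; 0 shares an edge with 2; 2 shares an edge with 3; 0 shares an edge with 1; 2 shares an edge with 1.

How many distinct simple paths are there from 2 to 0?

2–0
2–1–0
2–1–3–0
2–3–0
2–3–1–0

5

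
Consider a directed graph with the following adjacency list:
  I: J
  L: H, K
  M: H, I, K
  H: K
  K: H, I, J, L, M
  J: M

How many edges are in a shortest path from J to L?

3

Distance 0: J.
Distance 1: M.
Distance 2: H, I, K.
Distance 3: L — contains L.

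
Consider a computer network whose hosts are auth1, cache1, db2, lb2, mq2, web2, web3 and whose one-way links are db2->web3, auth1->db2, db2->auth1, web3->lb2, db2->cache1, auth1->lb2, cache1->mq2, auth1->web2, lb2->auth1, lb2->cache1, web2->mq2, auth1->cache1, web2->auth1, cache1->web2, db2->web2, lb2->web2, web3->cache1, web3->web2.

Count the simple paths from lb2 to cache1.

lb2→auth1→cache1
lb2→auth1→db2→cache1
lb2→auth1→db2→web3→cache1
lb2→cache1
lb2→web2→auth1→cache1
lb2→web2→auth1→db2→cache1
lb2→web2→auth1→db2→web3→cache1

7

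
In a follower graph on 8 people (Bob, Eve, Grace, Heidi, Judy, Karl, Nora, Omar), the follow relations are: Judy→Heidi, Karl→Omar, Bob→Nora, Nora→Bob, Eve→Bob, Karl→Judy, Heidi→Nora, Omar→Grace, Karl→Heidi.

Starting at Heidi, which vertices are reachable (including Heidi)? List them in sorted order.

Start at Heidi.
Its neighbours: Nora.
Then their neighbours: Bob.
Nothing further is reachable.

Bob, Heidi, Nora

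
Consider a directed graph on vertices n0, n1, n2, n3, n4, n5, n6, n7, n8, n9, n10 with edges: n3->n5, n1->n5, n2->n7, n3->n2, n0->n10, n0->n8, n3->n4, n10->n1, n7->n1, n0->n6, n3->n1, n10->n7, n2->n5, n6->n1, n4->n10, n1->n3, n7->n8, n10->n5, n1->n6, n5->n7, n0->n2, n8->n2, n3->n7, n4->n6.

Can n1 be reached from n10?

Yes

Explore from n10.
Distance 1: reach n1, n5, n7.
Found n1.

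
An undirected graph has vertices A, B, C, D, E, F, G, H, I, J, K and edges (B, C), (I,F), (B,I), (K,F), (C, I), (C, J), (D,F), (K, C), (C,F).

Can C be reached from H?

H has no edges, so nothing is reachable from it.

No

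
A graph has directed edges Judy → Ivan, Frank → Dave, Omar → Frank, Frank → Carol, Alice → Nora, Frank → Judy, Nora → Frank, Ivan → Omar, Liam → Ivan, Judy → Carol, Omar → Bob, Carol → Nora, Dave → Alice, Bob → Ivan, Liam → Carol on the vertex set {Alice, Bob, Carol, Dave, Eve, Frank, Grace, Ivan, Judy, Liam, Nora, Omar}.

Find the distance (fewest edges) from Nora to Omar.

4

Distance 0: Nora.
Distance 1: Frank.
Distance 2: Carol, Dave, Judy.
Distance 3: Alice, Ivan.
Distance 4: Omar — contains Omar.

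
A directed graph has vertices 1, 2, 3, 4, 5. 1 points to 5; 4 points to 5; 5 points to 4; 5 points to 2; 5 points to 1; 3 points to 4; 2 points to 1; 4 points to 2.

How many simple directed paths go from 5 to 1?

3

5→1
5→2→1
5→4→2→1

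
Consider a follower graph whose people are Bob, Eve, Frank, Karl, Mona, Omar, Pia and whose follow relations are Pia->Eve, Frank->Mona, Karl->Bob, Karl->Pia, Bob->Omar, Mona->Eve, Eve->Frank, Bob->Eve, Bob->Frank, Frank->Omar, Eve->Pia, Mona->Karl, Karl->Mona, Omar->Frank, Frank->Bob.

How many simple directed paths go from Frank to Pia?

4

Frank→Bob→Eve→Pia
Frank→Mona→Eve→Pia
Frank→Mona→Karl→Bob→Eve→Pia
Frank→Mona→Karl→Pia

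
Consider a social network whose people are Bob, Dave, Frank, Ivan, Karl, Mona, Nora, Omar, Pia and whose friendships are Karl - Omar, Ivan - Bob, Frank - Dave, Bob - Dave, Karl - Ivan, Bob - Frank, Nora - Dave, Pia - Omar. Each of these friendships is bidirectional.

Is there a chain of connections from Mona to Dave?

No

Mona has no edges, so nothing is reachable from it.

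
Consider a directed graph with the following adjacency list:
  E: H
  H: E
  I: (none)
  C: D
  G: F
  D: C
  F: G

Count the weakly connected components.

From C: component {C, D}.
From E: component {E, H}.
From F: component {F, G}.
From I: component {I}.
That's 4 components.

4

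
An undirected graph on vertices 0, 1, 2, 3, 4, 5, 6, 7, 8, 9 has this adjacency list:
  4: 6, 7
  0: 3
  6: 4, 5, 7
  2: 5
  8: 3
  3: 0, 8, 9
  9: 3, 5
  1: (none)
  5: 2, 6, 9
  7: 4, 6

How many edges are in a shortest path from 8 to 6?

Distance 0: 8.
Distance 1: 3.
Distance 2: 0, 9.
Distance 3: 5.
Distance 4: 2, 6 — contains 6.

4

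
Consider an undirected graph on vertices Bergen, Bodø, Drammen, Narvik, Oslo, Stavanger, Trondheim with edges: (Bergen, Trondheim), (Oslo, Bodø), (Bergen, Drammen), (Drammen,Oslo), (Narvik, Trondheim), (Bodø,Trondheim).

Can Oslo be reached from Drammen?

Yes

Explore from Drammen.
Distance 1: reach Bergen, Oslo.
Found Oslo.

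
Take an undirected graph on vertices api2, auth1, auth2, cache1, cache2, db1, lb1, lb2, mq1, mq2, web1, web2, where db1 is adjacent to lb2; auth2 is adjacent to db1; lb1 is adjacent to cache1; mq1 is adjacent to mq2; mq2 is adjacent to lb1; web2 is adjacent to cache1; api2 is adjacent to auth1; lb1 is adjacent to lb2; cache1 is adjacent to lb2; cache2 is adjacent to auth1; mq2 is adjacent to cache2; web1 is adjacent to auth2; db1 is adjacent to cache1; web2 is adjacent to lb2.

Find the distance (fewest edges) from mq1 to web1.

6

Distance 0: mq1.
Distance 1: mq2.
Distance 2: cache2, lb1.
Distance 3: auth1, cache1, lb2.
Distance 4: api2, db1, web2.
Distance 5: auth2.
Distance 6: web1 — contains web1.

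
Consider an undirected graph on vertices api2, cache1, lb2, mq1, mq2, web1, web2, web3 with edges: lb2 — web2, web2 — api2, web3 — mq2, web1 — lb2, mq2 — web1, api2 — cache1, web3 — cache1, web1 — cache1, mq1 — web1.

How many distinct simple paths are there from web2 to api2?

3

web2–api2
web2–lb2–web1–cache1–api2
web2–lb2–web1–mq2–web3–cache1–api2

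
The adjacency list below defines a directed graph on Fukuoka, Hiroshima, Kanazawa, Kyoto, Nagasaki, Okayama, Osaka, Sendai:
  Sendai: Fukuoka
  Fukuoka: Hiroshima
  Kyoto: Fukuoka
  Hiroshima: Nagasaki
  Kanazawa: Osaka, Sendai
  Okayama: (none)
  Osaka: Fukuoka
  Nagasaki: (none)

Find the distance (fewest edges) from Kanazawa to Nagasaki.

Distance 0: Kanazawa.
Distance 1: Osaka, Sendai.
Distance 2: Fukuoka.
Distance 3: Hiroshima.
Distance 4: Nagasaki — contains Nagasaki.

4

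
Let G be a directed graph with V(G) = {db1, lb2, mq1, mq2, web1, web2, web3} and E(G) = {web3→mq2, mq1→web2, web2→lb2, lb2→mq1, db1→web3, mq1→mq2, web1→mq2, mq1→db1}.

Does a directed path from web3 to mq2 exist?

Yes

Explore from web3.
Distance 1: reach mq2.
Found mq2.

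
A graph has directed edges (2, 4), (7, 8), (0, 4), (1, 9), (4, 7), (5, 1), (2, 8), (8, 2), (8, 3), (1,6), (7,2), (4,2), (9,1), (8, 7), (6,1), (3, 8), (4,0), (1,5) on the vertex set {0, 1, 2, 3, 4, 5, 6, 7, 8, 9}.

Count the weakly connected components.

2

From 0: component {0, 2, 3, 4, 7, 8}.
From 1: component {1, 5, 6, 9}.
That's 2 components.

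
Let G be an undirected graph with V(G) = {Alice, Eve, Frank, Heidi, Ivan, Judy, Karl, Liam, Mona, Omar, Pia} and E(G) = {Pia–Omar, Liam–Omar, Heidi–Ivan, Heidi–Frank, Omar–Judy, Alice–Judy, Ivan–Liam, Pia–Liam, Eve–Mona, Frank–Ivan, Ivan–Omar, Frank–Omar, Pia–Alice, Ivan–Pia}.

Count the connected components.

3

From Alice: component {Alice, Frank, Heidi, Ivan, Judy, Liam, Omar, Pia}.
From Eve: component {Eve, Mona}.
From Karl: component {Karl}.
That's 3 components.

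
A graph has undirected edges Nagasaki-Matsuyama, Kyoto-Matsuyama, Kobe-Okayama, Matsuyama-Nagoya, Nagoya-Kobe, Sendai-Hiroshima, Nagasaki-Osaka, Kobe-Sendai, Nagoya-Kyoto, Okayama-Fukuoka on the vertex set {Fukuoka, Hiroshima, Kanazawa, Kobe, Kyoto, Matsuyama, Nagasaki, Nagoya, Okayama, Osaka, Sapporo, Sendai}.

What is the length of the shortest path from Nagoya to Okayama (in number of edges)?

2

Distance 0: Nagoya.
Distance 1: Kobe, Kyoto, Matsuyama.
Distance 2: Nagasaki, Okayama, Sendai — contains Okayama.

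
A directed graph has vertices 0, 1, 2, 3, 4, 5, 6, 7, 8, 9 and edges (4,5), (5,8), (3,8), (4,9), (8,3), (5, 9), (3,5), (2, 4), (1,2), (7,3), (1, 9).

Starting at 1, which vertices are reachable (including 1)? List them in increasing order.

1, 2, 3, 4, 5, 8, 9

Start at 1.
Its neighbours: 2, 9.
Then their neighbours: 4.
Then next layer: 5.
Then next layer: 8.
Then next layer: 3.
Nothing further is reachable.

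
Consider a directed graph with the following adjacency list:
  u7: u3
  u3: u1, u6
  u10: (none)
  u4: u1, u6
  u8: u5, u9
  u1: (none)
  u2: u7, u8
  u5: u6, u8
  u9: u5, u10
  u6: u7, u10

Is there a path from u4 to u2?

Explore from u4.
Distance 1: reach u1, u6.
Distance 2: reach u7, u10.
Distance 3: reach u3.
The search from u4 is exhausted; no directed path reaches u2.

No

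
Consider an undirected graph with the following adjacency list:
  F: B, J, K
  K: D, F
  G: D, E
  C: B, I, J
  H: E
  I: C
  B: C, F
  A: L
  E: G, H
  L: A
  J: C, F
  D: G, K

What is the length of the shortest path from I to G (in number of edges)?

Distance 0: I.
Distance 1: C.
Distance 2: B, J.
Distance 3: F.
Distance 4: K.
Distance 5: D.
Distance 6: G — contains G.

6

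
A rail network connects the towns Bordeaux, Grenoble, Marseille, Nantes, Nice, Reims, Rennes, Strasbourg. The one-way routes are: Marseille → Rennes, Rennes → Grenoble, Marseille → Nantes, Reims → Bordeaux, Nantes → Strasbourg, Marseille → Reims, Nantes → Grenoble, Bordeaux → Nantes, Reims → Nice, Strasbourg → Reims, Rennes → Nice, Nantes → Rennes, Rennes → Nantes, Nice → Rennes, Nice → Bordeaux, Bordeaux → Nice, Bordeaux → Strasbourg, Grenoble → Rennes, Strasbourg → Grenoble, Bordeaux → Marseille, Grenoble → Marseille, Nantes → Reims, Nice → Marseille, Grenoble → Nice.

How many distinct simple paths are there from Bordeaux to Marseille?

Bordeaux→Marseille
Bordeaux→Nantes→Grenoble→Marseille
Bordeaux→Nantes→Grenoble→Nice→Marseille
Bordeaux→Nantes→Grenoble→Rennes→Nice→Marseille
Bordeaux→Nantes→Reims→Nice→Marseille
Bordeaux→Nantes→Reims→Nice→Rennes→Grenoble→Marseille
Bordeaux→Nantes→Rennes→Grenoble→Marseille
Bordeaux→Nantes→Rennes→Grenoble→Nice→Marseille
... and 17 more.

25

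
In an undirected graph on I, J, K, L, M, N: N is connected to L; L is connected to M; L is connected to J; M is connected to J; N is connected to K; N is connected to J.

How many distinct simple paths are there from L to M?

3

L–J–M
L–M
L–N–J–M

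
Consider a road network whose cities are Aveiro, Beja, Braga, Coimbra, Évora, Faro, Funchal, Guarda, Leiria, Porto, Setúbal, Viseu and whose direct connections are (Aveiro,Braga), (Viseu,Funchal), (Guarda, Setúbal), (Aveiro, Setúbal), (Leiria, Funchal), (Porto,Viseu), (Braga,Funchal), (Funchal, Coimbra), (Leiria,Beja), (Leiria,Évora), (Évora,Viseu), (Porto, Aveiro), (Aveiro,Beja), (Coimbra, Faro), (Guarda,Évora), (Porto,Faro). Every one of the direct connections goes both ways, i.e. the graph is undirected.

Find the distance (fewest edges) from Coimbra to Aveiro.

3

Distance 0: Coimbra.
Distance 1: Faro, Funchal.
Distance 2: Braga, Leiria, Porto, Viseu.
Distance 3: Aveiro, Beja, Évora — contains Aveiro.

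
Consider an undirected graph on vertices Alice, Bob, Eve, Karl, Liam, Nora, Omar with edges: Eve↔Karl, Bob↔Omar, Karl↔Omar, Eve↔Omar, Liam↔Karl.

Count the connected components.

3

From Alice: component {Alice}.
From Bob: component {Bob, Eve, Karl, Liam, Omar}.
From Nora: component {Nora}.
That's 3 components.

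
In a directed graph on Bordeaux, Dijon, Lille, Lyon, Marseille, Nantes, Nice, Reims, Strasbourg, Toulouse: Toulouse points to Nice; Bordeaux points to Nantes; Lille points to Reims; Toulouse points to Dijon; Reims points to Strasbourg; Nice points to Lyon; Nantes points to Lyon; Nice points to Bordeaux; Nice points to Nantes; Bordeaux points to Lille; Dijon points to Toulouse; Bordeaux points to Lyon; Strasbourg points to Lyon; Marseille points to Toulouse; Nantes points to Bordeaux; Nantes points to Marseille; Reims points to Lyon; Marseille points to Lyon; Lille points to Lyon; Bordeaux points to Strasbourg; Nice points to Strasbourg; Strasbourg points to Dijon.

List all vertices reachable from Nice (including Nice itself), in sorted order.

Bordeaux, Dijon, Lille, Lyon, Marseille, Nantes, Nice, Reims, Strasbourg, Toulouse

Start at Nice.
Its neighbours: Bordeaux, Lyon, Nantes, Strasbourg.
Then their neighbours: Dijon, Lille, Marseille.
Then next layer: Reims, Toulouse.
Every vertex is now reached.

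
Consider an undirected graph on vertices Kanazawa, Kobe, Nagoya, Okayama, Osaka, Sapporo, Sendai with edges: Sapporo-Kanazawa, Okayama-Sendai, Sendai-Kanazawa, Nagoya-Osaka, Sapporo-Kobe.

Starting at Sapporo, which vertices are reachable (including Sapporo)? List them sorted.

Start at Sapporo.
Its neighbours: Kanazawa, Kobe.
Then their neighbours: Sendai.
Then next layer: Okayama.
Nothing further is reachable.

Kanazawa, Kobe, Okayama, Sapporo, Sendai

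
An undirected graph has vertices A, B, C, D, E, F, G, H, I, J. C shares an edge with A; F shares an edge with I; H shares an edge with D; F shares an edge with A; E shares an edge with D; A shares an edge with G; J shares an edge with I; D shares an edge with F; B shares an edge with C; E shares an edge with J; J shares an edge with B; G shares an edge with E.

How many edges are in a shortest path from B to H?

4

Distance 0: B.
Distance 1: C, J.
Distance 2: A, E, I.
Distance 3: D, F, G.
Distance 4: H — contains H.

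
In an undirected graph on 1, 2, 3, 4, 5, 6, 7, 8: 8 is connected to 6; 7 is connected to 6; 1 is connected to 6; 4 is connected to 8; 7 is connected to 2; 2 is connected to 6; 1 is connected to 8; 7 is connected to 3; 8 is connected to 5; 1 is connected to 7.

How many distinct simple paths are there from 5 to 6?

4

5–8–1–6
5–8–1–7–2–6
5–8–1–7–6
5–8–6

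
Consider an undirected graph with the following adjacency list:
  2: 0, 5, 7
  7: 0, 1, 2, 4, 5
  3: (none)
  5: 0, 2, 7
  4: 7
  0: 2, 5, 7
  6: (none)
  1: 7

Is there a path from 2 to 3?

No

Explore from 2.
Distance 1: reach 0, 5, 7.
Distance 2: reach 1, 4.
The search is exhausted without reaching 3; it lies in a different component.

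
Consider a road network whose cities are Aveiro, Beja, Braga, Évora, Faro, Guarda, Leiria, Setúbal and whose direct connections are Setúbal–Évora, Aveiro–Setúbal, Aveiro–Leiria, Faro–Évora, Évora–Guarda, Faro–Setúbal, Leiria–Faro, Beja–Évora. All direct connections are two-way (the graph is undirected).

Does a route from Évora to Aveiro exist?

Explore from Évora.
Distance 1: reach Beja, Faro, Guarda, Setúbal.
Distance 2: reach Aveiro, Leiria.
Found Aveiro.

Yes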